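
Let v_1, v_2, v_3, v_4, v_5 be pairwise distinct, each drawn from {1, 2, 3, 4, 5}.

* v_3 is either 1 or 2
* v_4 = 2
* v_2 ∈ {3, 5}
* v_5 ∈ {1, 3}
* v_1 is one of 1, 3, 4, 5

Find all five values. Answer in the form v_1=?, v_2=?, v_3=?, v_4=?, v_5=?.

v_1=4, v_2=5, v_3=1, v_4=2, v_5=3

v_4 has just one choice, so v_4 = 2. Strike 2 from v_3.
v_3 has just one choice, so v_3 = 1. Strike 1 from v_1, v_5.
v_5's domain is down to {3}, so v_5 = 3. Remove 3 from v_1, v_2.
v_2's domain is down to {5}, so v_2 = 5. So v_1 can't be 5.
That leaves v_1 = 4.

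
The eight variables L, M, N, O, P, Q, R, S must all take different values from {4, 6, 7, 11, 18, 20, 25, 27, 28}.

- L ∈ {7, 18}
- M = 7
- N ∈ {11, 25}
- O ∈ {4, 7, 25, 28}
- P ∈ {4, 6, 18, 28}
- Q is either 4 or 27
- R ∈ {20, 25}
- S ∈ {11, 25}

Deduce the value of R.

20

M must be 7 (only option left). Strike 7 from L, O.
L must be 18 (only option left). Remove 18 from P.
The 2 variables N and S are confined to {11, 25}, which locks those values in; drop them from O, R.
So R = 20.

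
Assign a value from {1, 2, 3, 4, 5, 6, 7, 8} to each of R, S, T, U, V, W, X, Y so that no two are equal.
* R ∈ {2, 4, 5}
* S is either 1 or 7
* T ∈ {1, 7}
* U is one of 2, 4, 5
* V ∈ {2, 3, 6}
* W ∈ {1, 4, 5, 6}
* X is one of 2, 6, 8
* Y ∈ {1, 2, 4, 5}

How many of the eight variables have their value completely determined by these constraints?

The 8 variables draw from only 8 values {1, 2, 3, 4, 5, 6, 7, 8}, so each is used; only V can be 3, hence V = 3.
Among the 7 still-open variables, 8 fits only X (and all 7 values in {1, 2, 4, 5, 6, 7, 8} must be used), so X = 8.
The 6 still-open variables draw from only 6 values {1, 2, 4, 5, 6, 7}, so each is used; only W can be 6, hence W = 6.
S and T between them cover only {1, 7} — a naked pair. Remove those values from Y.
Determined: V=3, W=6, X=8. The other variables each still have more than one consistent value. That makes 3.

3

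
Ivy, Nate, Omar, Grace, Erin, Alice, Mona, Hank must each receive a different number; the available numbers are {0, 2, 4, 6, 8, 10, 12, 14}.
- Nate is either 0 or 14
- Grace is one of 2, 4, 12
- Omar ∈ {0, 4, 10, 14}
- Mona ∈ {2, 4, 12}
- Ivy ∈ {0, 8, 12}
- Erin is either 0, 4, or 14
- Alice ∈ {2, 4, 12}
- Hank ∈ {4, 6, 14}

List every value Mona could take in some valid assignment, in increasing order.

The 8 variables draw from only 8 values {0, 2, 4, 6, 8, 10, 12, 14}, so each is used; only Hank can be 6, hence Hank = 6.
The 7 still-open variables together cover exactly {0, 2, 4, 8, 10, 12, 14} — 7 values for 7 variables — and 8 appears only in Ivy's list, so Ivy = 8.
The 6 still-open variables draw from only 6 values {0, 2, 4, 10, 12, 14}, so each is used; only Omar can be 10, hence Omar = 10.
Grace, Alice, Mona share exactly the 3 values {2, 4, 12}; by pigeonhole those values go to them, so strike 2, 4, 12 from Erin.
No further eliminations apply; Mona can still be any of 2, 4, 12.

2, 4, 12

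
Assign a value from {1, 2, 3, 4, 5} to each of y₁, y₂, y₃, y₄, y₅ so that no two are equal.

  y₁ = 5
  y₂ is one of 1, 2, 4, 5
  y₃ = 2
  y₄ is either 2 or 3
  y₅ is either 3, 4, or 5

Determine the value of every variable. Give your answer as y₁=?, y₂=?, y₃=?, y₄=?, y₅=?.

y₁ must be 5 (only option left). Remove 5 from y₂, y₅.
y₃ has just one choice, so y₃ = 2. So y₂, y₄ can't be 2.
y₄ must be 3 (only option left). So y₅ can't be 3.
y₅'s domain is down to {4}, so y₅ = 4. Strike 4 from y₂.
y₂'s domain is down to {1}, so y₂ = 1.

y₁=5, y₂=1, y₃=2, y₄=3, y₅=4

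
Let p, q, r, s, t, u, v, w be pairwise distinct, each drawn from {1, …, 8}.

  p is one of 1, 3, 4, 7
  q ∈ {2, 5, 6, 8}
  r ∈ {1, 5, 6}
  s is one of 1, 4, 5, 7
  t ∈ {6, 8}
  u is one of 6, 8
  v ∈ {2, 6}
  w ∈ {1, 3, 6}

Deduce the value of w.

3

The 2 variables t and u are confined to {6, 8}, which locks those values in; drop them from q, r, v, w.
v's domain is down to {2}, so v = 2. Remove 2 from q.
That leaves q = 5. Eliminate 5 elsewhere: r, s.
r must be 1 (only option left). Eliminate 1 elsewhere: p, s, w.
So w = 3.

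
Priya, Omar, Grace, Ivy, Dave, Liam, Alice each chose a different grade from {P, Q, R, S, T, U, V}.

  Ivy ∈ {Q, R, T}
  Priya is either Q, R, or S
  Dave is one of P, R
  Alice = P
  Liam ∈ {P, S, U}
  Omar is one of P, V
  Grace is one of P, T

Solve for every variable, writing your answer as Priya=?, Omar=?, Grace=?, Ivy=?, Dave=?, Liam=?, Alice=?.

Priya=S, Omar=V, Grace=T, Ivy=Q, Dave=R, Liam=U, Alice=P

Alice has just one choice, so Alice = P. Strike P from Omar, Grace, Dave, Liam.
Omar has just one choice, so Omar = V.
Grace must be T (only option left). Remove T from Ivy.
That leaves Dave = R. Eliminate R elsewhere: Priya, Ivy.
That leaves Ivy = Q. Eliminate Q elsewhere: Priya.
Priya's domain is down to {S}, so Priya = S. Strike S from Liam.
Liam must be U (only option left).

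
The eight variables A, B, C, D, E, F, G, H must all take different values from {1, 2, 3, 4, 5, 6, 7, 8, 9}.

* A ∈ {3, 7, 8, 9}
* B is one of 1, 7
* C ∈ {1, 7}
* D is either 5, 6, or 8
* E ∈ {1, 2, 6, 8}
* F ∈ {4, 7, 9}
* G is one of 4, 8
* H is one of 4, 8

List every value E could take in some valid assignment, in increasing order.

B and C share exactly the 2 values {1, 7}; by pigeonhole those values go to them, so strike 1, 7 from A, E, F.
The 2 variables G and H are confined to {4, 8}, which locks those values in; drop them from A, D, E, F.
F has just one choice, so F = 9. So A can't be 9.
A must be 3 (only option left).
No further eliminations apply; E can still be any of 2, 6.

2, 6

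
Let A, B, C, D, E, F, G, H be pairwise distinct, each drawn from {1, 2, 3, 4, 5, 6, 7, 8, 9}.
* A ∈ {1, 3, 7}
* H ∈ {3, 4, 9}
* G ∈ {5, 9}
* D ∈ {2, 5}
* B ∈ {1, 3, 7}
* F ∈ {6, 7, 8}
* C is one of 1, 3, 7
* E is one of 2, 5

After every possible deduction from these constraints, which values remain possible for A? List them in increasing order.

1, 3, 7

D and E share exactly the 2 values {2, 5}; by pigeonhole those values go to them, so strike 2, 5 from G.
G's domain is down to {9}, so G = 9. Strike 9 from H.
The 3 variables A, B, C are confined to {1, 3, 7}, which locks those values in; drop them from F, H.
That leaves H = 4.
No further eliminations apply; A can still be any of 1, 3, 7.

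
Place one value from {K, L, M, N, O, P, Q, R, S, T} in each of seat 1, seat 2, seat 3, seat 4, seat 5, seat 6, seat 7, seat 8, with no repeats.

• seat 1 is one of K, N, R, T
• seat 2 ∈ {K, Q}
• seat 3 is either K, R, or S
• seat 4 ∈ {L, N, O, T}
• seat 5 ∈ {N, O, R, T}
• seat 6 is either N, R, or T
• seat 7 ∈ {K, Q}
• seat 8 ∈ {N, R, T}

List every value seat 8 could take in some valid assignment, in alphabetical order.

Among the 8 variables, L fits only seat 4 (and all 8 values in {K, L, N, O, Q, R, S, T} must be used), so seat 4 = L.
The 7 still-open variables draw from only 7 values {K, N, O, Q, R, S, T}, so each is used; only seat 5 can be O, hence seat 5 = O.
The 6 still-open variables together cover exactly {K, N, Q, R, S, T} — 6 values for 6 variables — and S appears only in seat 3's list, so seat 3 = S.
seat 2 and seat 7 share exactly the 2 values {K, Q}; by pigeonhole those values go to them, so strike K, Q from seat 1.
No further eliminations apply; seat 8 can still be any of N, R, T.

N, R, T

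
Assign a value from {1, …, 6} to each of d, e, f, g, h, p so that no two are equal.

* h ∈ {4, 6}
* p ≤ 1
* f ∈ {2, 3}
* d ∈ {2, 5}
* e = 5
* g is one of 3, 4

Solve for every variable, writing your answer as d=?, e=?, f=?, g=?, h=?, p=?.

e must be 5 (only option left). Eliminate 5 elsewhere: d.
That leaves p = 1.
That leaves d = 2. Eliminate 2 elsewhere: f.
f has just one choice, so f = 3. Eliminate 3 elsewhere: g.
g has just one choice, so g = 4. Strike 4 from h.
h's domain is down to {6}, so h = 6.

d=2, e=5, f=3, g=4, h=6, p=1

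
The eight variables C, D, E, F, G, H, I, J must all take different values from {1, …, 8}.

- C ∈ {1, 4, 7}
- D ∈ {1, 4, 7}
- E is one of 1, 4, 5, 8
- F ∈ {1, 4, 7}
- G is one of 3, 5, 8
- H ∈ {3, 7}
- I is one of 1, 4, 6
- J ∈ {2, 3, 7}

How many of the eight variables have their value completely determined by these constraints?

The 8 variables draw from only 8 values {1, 2, 3, 4, 5, 6, 7, 8}, so each is used; only J can be 2, hence J = 2.
The 7 still-open variables together cover exactly {1, 3, 4, 5, 6, 7, 8} — 7 values for 7 variables — and 6 appears only in I's list, so I = 6.
The 3 variables C, D, F are confined to {1, 4, 7}, which locks those values in; drop them from E, H.
H must be 3 (only option left). So G can't be 3.
Determined: H=3, I=6, J=2. The other variables each still have more than one consistent value. That makes 3.

3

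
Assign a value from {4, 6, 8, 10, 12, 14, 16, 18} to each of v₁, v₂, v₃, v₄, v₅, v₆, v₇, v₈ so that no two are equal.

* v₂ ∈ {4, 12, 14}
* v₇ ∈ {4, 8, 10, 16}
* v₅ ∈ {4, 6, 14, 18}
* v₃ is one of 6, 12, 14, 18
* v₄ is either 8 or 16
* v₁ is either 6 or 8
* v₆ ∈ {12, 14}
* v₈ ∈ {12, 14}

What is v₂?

4

The 8 variables draw from only 8 values {4, 6, 8, 10, 12, 14, 16, 18}, so each is used; only v₇ can be 10, hence v₇ = 10.
Among the 7 still-open variables, 16 fits only v₄ (and all 7 values in {4, 6, 8, 12, 14, 16, 18} must be used), so v₄ = 16.
The 6 still-open variables draw from only 6 values {4, 6, 8, 12, 14, 18}, so each is used; only v₁ can be 8, hence v₁ = 8.
The 2 variables v₆ and v₈ are confined to {12, 14}, which locks those values in; drop them from v₂, v₃, v₅.
So v₂ = 4.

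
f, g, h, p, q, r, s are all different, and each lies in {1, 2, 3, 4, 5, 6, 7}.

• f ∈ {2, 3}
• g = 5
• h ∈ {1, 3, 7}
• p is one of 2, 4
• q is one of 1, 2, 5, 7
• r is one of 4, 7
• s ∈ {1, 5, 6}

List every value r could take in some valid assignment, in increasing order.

g must be 5 (only option left). So q, s can't be 5.
The 6 still-open variables draw from only 6 values {1, 2, 3, 4, 6, 7}, so each is used; only s can be 6, hence s = 6.
No further eliminations apply; r can still be any of 4, 7.

4, 7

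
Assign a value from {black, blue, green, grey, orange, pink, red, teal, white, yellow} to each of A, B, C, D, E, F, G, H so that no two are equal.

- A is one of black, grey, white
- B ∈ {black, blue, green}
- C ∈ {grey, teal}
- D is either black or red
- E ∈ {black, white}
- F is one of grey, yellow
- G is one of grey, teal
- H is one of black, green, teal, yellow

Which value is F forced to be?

The 8 variables draw from only 8 values {black, blue, green, grey, red, teal, white, yellow}, so each is used; only B can be blue, hence B = blue.
The 7 still-open variables together cover exactly {black, green, grey, red, teal, white, yellow} — 7 values for 7 variables — and green appears only in H's list, so H = green.
The 6 still-open variables together cover exactly {black, grey, red, teal, white, yellow} — 6 values for 6 variables — and red appears only in D's list, so D = red.
The 5 still-open variables together cover exactly {black, grey, teal, white, yellow} — 5 values for 5 variables — and yellow appears only in F's list, so F = yellow.

yellow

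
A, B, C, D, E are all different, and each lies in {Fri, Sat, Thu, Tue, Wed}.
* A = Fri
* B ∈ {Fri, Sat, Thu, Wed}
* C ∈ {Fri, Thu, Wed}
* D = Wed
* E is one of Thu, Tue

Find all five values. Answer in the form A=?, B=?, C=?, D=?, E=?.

A has just one choice, so A = Fri. Remove Fri from B, C.
D's domain is down to {Wed}, so D = Wed. So B, C can't be Wed.
C's domain is down to {Thu}, so C = Thu. Remove Thu from B, E.
E's domain is down to {Tue}, so E = Tue.
That leaves B = Sat.

A=Fri, B=Sat, C=Thu, D=Wed, E=Tue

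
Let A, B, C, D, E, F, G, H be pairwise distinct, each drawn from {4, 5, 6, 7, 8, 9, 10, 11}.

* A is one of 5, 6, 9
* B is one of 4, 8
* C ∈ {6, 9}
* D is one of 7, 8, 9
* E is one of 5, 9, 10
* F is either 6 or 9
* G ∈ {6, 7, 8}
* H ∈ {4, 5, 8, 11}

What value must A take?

The 8 variables draw from only 8 values {4, 5, 6, 7, 8, 9, 10, 11}, so each is used; only E can be 10, hence E = 10.
The 7 still-open variables draw from only 7 values {4, 5, 6, 7, 8, 9, 11}, so each is used; only H can be 11, hence H = 11.
The 6 still-open variables draw from only 6 values {4, 5, 6, 7, 8, 9}, so each is used; only B can be 4, hence B = 4.
The 5 still-open variables together cover exactly {5, 6, 7, 8, 9} — 5 values for 5 variables — and 5 appears only in A's list, so A = 5.

5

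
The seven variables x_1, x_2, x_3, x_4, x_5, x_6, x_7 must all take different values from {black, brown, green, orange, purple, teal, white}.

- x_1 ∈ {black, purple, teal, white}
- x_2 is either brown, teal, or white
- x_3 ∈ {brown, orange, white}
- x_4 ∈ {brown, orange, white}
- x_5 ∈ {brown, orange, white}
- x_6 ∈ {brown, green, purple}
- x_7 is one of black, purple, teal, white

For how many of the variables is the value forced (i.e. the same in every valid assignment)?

The 7 variables draw from only 7 values {black, brown, green, orange, purple, teal, white}, so each is used; only x_6 can be green, hence x_6 = green.
x_3, x_4, x_5 share exactly the 3 values {brown, orange, white}; by pigeonhole those values go to them, so strike brown, orange, white from x_1, x_2, x_7.
That leaves x_2 = teal. So x_1, x_7 can't be teal.
Determined: x_2=teal, x_6=green. The other variables each still have more than one consistent value. That makes 2.

2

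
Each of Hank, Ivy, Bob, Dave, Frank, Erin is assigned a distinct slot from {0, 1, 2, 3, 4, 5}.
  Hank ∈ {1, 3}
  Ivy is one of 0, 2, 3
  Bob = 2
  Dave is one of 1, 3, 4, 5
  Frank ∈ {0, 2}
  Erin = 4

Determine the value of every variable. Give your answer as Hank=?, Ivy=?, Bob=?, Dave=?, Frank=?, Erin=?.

Hank=1, Ivy=3, Bob=2, Dave=5, Frank=0, Erin=4

Bob has just one choice, so Bob = 2. Eliminate 2 elsewhere: Ivy, Frank.
Frank has just one choice, so Frank = 0. Remove 0 from Ivy.
Erin must be 4 (only option left). So Dave can't be 4.
Ivy must be 3 (only option left). Eliminate 3 elsewhere: Hank, Dave.
Hank's domain is down to {1}, so Hank = 1. Eliminate 1 elsewhere: Dave.
Dave must be 5 (only option left).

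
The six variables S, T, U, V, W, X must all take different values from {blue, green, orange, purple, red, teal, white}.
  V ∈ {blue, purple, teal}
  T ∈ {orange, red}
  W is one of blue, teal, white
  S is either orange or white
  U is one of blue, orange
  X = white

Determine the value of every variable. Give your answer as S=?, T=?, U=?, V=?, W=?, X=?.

S=orange, T=red, U=blue, V=purple, W=teal, X=white

X has just one choice, so X = white. Eliminate white elsewhere: S, W.
S's domain is down to {orange}, so S = orange. Eliminate orange elsewhere: T, U.
T has just one choice, so T = red.
That leaves U = blue. Strike blue from V, W.
W's domain is down to {teal}, so W = teal. Remove teal from V.
V must be purple (only option left).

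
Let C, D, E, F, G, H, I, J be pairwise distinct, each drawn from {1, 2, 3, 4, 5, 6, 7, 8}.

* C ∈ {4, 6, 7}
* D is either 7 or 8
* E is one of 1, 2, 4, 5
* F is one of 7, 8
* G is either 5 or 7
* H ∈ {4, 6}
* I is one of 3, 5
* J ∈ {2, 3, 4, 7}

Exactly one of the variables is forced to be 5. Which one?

Among the 8 variables, 1 fits only E (and all 8 values in {1, 2, 3, 4, 5, 6, 7, 8} must be used), so E = 1.
The 7 still-open variables draw from only 7 values {2, 3, 4, 5, 6, 7, 8}, so each is used; only J can be 2, hence J = 2.
The 6 still-open variables draw from only 6 values {3, 4, 5, 6, 7, 8}, so each is used; only I can be 3, hence I = 3.
Among the 5 still-open variables, 5 fits only G (and all 5 values in {4, 5, 6, 7, 8} must be used), so G = 5.

G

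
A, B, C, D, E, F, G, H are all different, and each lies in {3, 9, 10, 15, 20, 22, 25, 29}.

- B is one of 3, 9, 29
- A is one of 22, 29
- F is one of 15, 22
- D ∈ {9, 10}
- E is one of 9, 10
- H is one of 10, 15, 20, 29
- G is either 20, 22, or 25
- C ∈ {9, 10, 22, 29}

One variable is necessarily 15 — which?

Among the 8 variables, 3 fits only B (and all 8 values in {3, 9, 10, 15, 20, 22, 25, 29} must be used), so B = 3.
The 7 still-open variables together cover exactly {9, 10, 15, 20, 22, 25, 29} — 7 values for 7 variables — and 25 appears only in G's list, so G = 25.
Among the 6 still-open variables, 20 fits only H (and all 6 values in {9, 10, 15, 20, 22, 29} must be used), so H = 20.
The 5 still-open variables together cover exactly {9, 10, 15, 22, 29} — 5 values for 5 variables — and 15 appears only in F's list, so F = 15.

F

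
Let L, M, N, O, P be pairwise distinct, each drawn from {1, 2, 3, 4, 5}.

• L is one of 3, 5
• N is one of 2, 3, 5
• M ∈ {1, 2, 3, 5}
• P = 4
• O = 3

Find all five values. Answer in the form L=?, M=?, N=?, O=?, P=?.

O must be 3 (only option left). Strike 3 from L, M, N.
That leaves P = 4.
L's domain is down to {5}, so L = 5. Eliminate 5 elsewhere: M, N.
N has just one choice, so N = 2. So M can't be 2.
M must be 1 (only option left).

L=5, M=1, N=2, O=3, P=4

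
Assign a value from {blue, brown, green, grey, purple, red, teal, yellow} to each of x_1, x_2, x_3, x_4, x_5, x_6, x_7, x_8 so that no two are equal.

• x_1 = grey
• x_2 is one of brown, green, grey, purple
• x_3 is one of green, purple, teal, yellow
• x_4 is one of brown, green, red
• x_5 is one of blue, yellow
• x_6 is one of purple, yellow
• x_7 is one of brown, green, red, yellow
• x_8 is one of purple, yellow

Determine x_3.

x_1 has just one choice, so x_1 = grey. Strike grey from x_2.
The 7 still-open variables draw from only 7 values {blue, brown, green, purple, red, teal, yellow}, so each is used; only x_5 can be blue, hence x_5 = blue.
The 6 still-open variables together cover exactly {brown, green, purple, red, teal, yellow} — 6 values for 6 variables — and teal appears only in x_3's list, so x_3 = teal.

teal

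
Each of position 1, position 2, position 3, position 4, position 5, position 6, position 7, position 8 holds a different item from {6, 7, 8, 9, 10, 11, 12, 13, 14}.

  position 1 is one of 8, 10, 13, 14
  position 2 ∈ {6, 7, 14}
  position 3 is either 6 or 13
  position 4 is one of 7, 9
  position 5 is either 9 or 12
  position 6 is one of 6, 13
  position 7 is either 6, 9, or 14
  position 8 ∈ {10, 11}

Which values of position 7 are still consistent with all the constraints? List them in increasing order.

9, 14

position 3 and position 6 share exactly the 2 values {6, 13}; by pigeonhole those values go to them, so strike 6, 13 from position 1, position 2, position 7.
position 2, position 4, position 7 between them cover only {7, 9, 14} — a naked triple. Remove those values from position 1, position 5.
position 5 must be 12 (only option left).
No further eliminations apply; position 7 can still be any of 9, 14.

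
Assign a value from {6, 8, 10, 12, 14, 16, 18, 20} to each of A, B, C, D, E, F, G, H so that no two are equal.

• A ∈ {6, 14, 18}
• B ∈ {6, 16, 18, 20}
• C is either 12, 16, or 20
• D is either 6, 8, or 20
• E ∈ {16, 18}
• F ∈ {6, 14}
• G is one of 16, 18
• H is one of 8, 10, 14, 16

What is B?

20

The 8 variables draw from only 8 values {6, 8, 10, 12, 14, 16, 18, 20}, so each is used; only H can be 10, hence H = 10.
Among the 7 still-open variables, 8 fits only D (and all 7 values in {6, 8, 12, 14, 16, 18, 20} must be used), so D = 8.
The 6 still-open variables together cover exactly {6, 12, 14, 16, 18, 20} — 6 values for 6 variables — and 12 appears only in C's list, so C = 12.
The 5 still-open variables draw from only 5 values {6, 14, 16, 18, 20}, so each is used; only B can be 20, hence B = 20.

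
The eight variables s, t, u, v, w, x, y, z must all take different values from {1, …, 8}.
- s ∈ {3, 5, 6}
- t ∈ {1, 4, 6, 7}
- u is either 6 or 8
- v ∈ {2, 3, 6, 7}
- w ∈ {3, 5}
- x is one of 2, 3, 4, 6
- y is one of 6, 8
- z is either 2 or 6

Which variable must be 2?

The 8 variables together cover exactly {1, 2, 3, 4, 5, 6, 7, 8} — 8 values for 8 variables — and 1 appears only in t's list, so t = 1.
The 7 still-open variables together cover exactly {2, 3, 4, 5, 6, 7, 8} — 7 values for 7 variables — and 4 appears only in x's list, so x = 4.
The 6 still-open variables draw from only 6 values {2, 3, 5, 6, 7, 8}, so each is used; only v can be 7, hence v = 7.
Among the 5 still-open variables, 2 fits only z (and all 5 values in {2, 3, 5, 6, 8} must be used), so z = 2.

z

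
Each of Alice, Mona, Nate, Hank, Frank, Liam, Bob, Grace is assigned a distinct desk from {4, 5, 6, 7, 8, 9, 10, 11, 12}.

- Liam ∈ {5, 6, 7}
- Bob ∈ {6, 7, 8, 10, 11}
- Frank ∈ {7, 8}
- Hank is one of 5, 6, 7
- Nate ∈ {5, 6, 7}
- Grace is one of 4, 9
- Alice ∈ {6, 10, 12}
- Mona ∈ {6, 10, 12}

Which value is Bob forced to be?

11

Nate, Hank, Liam between them cover only {5, 6, 7} — a naked triple. Remove those values from Alice, Mona, Frank, Bob.
Frank's domain is down to {8}, so Frank = 8. Eliminate 8 elsewhere: Bob.
Alice and Mona share exactly the 2 values {10, 12}; by pigeonhole those values go to them, so strike 10, 12 from Bob.
So Bob = 11.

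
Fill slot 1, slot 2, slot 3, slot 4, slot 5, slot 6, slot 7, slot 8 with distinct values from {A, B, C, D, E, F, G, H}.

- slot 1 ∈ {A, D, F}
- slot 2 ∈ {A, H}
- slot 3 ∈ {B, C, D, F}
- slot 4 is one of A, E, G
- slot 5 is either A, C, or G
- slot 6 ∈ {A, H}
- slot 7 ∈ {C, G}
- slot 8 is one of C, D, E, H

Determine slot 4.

The 8 variables draw from only 8 values {A, B, C, D, E, F, G, H}, so each is used; only slot 3 can be B, hence slot 3 = B.
The 7 still-open variables draw from only 7 values {A, C, D, E, F, G, H}, so each is used; only slot 1 can be F, hence slot 1 = F.
The 6 still-open variables together cover exactly {A, C, D, E, G, H} — 6 values for 6 variables — and D appears only in slot 8's list, so slot 8 = D.
The 5 still-open variables together cover exactly {A, C, E, G, H} — 5 values for 5 variables — and E appears only in slot 4's list, so slot 4 = E.

E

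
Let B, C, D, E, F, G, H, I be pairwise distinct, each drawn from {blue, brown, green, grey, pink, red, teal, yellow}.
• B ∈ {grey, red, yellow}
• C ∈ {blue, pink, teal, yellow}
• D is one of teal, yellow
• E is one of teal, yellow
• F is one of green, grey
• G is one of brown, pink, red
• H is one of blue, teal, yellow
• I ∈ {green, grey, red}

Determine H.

blue

Among the 8 variables, brown fits only G (and all 8 values in {blue, brown, green, grey, pink, red, teal, yellow} must be used), so G = brown.
The 7 still-open variables together cover exactly {blue, green, grey, pink, red, teal, yellow} — 7 values for 7 variables — and pink appears only in C's list, so C = pink.
The 6 still-open variables together cover exactly {blue, green, grey, red, teal, yellow} — 6 values for 6 variables — and blue appears only in H's list, so H = blue.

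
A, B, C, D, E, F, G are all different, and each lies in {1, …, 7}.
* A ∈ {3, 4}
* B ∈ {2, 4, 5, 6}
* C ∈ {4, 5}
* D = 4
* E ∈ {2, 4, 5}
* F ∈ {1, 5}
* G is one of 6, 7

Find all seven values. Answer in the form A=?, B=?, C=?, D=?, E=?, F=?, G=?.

A=3, B=6, C=5, D=4, E=2, F=1, G=7

D has just one choice, so D = 4. Strike 4 from A, B, C, E.
A has just one choice, so A = 3.
C's domain is down to {5}, so C = 5. Eliminate 5 elsewhere: B, E, F.
E has just one choice, so E = 2. So B can't be 2.
That leaves F = 1.
B has just one choice, so B = 6. So G can't be 6.
That leaves G = 7.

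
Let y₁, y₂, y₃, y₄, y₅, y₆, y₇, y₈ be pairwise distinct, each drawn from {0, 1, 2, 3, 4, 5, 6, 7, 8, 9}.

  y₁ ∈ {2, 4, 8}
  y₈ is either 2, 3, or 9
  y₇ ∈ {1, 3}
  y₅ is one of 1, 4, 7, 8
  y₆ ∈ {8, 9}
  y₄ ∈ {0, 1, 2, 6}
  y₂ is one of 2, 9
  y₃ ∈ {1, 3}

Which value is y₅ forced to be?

y₃ and y₇ between them cover only {1, 3} — a naked pair. Remove those values from y₄, y₅, y₈.
y₂ and y₈ share exactly the 2 values {2, 9}; by pigeonhole those values go to them, so strike 2, 9 from y₁, y₄, y₆.
y₆ has just one choice, so y₆ = 8. Eliminate 8 elsewhere: y₁, y₅.
y₁'s domain is down to {4}, so y₁ = 4. So y₅ can't be 4.
So y₅ = 7.

7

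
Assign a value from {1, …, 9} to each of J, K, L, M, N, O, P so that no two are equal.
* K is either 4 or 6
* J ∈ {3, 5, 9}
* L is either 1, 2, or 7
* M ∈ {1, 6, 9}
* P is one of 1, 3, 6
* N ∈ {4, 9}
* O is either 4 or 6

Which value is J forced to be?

5

The 2 variables K and O are confined to {4, 6}, which locks those values in; drop them from M, N, P.
N's domain is down to {9}, so N = 9. Strike 9 from J, M.
M has just one choice, so M = 1. Strike 1 from L, P.
That leaves P = 3. Eliminate 3 elsewhere: J.
So J = 5.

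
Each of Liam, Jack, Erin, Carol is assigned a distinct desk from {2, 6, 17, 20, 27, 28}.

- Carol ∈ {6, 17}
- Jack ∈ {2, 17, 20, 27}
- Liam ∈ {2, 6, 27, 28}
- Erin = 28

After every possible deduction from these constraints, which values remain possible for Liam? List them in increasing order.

Erin has just one choice, so Erin = 28. Eliminate 28 elsewhere: Liam.
No further eliminations apply; Liam can still be any of 2, 6, 27.

2, 6, 27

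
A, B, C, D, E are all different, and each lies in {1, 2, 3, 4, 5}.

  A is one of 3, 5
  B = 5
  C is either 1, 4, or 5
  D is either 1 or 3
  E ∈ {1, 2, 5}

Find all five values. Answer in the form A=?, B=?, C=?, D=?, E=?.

A=3, B=5, C=4, D=1, E=2

B must be 5 (only option left). So A, C, E can't be 5.
That leaves A = 3. Eliminate 3 elsewhere: D.
That leaves D = 1. So C, E can't be 1.
That leaves E = 2.
C has just one choice, so C = 4.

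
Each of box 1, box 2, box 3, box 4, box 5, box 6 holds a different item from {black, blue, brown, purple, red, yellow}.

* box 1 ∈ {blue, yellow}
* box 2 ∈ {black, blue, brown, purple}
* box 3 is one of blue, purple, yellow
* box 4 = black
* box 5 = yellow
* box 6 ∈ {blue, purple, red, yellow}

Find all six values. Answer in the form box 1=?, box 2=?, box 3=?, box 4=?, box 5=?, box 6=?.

box 1=blue, box 2=brown, box 3=purple, box 4=black, box 5=yellow, box 6=red

box 4's domain is down to {black}, so box 4 = black. Eliminate black elsewhere: box 2.
box 5's domain is down to {yellow}, so box 5 = yellow. So box 1, box 3, box 6 can't be yellow.
box 1 must be blue (only option left). Remove blue from box 2, box 3, box 6.
box 3 must be purple (only option left). So box 2, box 6 can't be purple.
box 6 has just one choice, so box 6 = red.
box 2 has just one choice, so box 2 = brown.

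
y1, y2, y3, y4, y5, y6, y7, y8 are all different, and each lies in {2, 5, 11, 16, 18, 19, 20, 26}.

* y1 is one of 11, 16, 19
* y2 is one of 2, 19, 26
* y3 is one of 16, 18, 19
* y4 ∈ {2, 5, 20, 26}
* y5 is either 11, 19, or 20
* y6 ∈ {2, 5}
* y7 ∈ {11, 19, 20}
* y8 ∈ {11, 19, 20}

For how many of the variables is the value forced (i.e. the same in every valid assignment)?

The 8 variables together cover exactly {2, 5, 11, 16, 18, 19, 20, 26} — 8 values for 8 variables — and 18 appears only in y3's list, so y3 = 18.
Among the 7 still-open variables, 16 fits only y1 (and all 7 values in {2, 5, 11, 16, 19, 20, 26} must be used), so y1 = 16.
y5, y7, y8 share exactly the 3 values {11, 19, 20}; by pigeonhole those values go to them, so strike 11, 19, 20 from y2, y4.
Determined: y1=16, y3=18. The other variables each still have more than one consistent value. That makes 2.

2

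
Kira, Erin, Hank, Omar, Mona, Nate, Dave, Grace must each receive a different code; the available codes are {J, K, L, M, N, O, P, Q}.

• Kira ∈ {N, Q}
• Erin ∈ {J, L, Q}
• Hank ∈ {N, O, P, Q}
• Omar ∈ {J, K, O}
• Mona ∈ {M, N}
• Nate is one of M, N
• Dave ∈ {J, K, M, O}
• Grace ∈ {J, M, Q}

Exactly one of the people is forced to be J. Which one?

Grace

Among the 8 variables, L fits only Erin (and all 8 values in {J, K, L, M, N, O, P, Q} must be used), so Erin = L.
Among the 7 still-open variables, P fits only Hank (and all 7 values in {J, K, M, N, O, P, Q} must be used), so Hank = P.
Mona and Nate between them cover only {M, N} — a naked pair. Remove those values from Kira, Dave, Grace.
Kira has just one choice, so Kira = Q. So Grace can't be Q.
So J goes to Grace.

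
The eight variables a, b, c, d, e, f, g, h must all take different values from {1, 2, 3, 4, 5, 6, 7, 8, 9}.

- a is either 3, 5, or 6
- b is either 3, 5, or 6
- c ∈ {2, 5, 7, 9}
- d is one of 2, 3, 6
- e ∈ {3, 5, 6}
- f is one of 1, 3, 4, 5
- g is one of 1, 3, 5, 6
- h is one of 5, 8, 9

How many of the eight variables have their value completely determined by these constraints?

3

a, b, e share exactly the 3 values {3, 5, 6}; by pigeonhole those values go to them, so strike 3, 5, 6 from c, d, f, g, h.
That leaves d = 2. Strike 2 from c.
g must be 1 (only option left). Eliminate 1 elsewhere: f.
f must be 4 (only option left).
Determined: d=2, f=4, g=1. The other variables each still have more than one consistent value. That makes 3.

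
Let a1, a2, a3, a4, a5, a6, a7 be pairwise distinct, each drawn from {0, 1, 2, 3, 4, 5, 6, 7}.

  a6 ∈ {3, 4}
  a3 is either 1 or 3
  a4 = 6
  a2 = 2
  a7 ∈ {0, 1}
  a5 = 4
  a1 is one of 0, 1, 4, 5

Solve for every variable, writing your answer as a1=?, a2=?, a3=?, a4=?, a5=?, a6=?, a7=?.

a2's domain is down to {2}, so a2 = 2.
a4 has just one choice, so a4 = 6.
That leaves a5 = 4. Strike 4 from a1, a6.
a6's domain is down to {3}, so a6 = 3. Strike 3 from a3.
That leaves a3 = 1. So a1, a7 can't be 1.
a7 must be 0 (only option left). So a1 can't be 0.
a1 must be 5 (only option left).

a1=5, a2=2, a3=1, a4=6, a5=4, a6=3, a7=0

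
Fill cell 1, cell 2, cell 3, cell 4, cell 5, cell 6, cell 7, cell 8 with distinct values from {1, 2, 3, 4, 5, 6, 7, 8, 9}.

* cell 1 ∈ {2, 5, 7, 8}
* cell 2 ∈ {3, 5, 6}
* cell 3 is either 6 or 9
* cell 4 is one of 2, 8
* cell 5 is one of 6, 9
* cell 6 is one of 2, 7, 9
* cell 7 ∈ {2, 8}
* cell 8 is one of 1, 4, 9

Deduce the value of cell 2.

3

The 2 variables cell 3 and cell 5 are confined to {6, 9}, which locks those values in; drop them from cell 2, cell 6, cell 8.
The 2 variables cell 4 and cell 7 are confined to {2, 8}, which locks those values in; drop them from cell 1, cell 6.
cell 6 has just one choice, so cell 6 = 7. So cell 1 can't be 7.
cell 1 has just one choice, so cell 1 = 5. So cell 2 can't be 5.
So cell 2 = 3.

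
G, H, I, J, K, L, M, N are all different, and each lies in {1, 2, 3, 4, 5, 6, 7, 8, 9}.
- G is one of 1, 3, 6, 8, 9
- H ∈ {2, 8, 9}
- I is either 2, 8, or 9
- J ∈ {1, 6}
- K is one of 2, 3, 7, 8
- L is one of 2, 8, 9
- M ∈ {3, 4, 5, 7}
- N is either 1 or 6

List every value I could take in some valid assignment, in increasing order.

J and N share exactly the 2 values {1, 6}; by pigeonhole those values go to them, so strike 1, 6 from G.
H, I, L between them cover only {2, 8, 9} — a naked triple. Remove those values from G, K.
G has just one choice, so G = 3. Eliminate 3 elsewhere: K, M.
That leaves K = 7. Strike 7 from M.
No further eliminations apply; I can still be any of 2, 8, 9.

2, 8, 9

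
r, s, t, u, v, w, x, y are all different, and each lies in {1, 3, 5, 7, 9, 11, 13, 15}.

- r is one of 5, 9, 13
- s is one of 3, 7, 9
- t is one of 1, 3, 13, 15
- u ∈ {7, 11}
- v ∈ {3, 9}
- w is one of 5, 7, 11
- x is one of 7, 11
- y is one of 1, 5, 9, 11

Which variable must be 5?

w

The 8 variables draw from only 8 values {1, 3, 5, 7, 9, 11, 13, 15}, so each is used; only t can be 15, hence t = 15.
Among the 7 still-open variables, 1 fits only y (and all 7 values in {1, 3, 5, 7, 9, 11, 13} must be used), so y = 1.
The 6 still-open variables together cover exactly {3, 5, 7, 9, 11, 13} — 6 values for 6 variables — and 13 appears only in r's list, so r = 13.
The 5 still-open variables draw from only 5 values {3, 5, 7, 9, 11}, so each is used; only w can be 5, hence w = 5.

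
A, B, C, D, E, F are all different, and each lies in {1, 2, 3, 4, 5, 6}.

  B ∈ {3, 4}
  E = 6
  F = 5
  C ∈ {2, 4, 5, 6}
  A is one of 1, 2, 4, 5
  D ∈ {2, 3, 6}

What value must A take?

E has just one choice, so E = 6. Remove 6 from C, D.
F's domain is down to {5}, so F = 5. Eliminate 5 elsewhere: A, C.
The 4 still-open variables together cover exactly {1, 2, 3, 4} — 4 values for 4 variables — and 1 appears only in A's list, so A = 1.

1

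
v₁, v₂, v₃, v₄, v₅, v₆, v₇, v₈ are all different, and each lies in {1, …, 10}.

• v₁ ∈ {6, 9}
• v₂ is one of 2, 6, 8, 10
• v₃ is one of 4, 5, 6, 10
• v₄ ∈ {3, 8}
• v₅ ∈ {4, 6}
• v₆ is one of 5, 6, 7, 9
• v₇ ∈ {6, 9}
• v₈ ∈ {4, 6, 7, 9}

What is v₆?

5

v₁ and v₇ between them cover only {6, 9} — a naked pair. Remove those values from v₂, v₃, v₅, v₆, v₈.
v₅ must be 4 (only option left). Eliminate 4 elsewhere: v₃, v₈.
v₈ has just one choice, so v₈ = 7. Strike 7 from v₆.
So v₆ = 5.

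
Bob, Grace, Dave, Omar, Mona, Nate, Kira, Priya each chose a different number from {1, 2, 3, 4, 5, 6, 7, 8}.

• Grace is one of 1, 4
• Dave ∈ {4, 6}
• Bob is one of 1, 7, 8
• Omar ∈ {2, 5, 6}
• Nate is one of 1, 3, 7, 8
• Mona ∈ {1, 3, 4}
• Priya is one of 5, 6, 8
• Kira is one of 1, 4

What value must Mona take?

The 8 variables together cover exactly {1, 2, 3, 4, 5, 6, 7, 8} — 8 values for 8 variables — and 2 appears only in Omar's list, so Omar = 2.
The 7 still-open variables draw from only 7 values {1, 3, 4, 5, 6, 7, 8}, so each is used; only Priya can be 5, hence Priya = 5.
The 6 still-open variables together cover exactly {1, 3, 4, 6, 7, 8} — 6 values for 6 variables — and 6 appears only in Dave's list, so Dave = 6.
Grace and Kira share exactly the 2 values {1, 4}; by pigeonhole those values go to them, so strike 1, 4 from Bob, Mona, Nate.
So Mona = 3.

3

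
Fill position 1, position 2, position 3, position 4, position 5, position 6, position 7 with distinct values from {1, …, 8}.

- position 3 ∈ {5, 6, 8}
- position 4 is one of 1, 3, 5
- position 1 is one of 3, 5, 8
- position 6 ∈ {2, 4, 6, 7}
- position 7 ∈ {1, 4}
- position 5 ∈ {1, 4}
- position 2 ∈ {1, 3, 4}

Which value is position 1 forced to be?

The 2 variables position 5 and position 7 are confined to {1, 4}, which locks those values in; drop them from position 2, position 4, position 6.
position 2 has just one choice, so position 2 = 3. So position 1, position 4 can't be 3.
position 4's domain is down to {5}, so position 4 = 5. Remove 5 from position 1, position 3.
So position 1 = 8.

8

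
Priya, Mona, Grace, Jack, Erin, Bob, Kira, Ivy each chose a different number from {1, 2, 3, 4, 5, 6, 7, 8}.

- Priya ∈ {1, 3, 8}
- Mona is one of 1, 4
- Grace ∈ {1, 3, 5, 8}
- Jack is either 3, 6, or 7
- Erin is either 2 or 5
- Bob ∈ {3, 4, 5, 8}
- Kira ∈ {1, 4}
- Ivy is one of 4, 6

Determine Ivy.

6

Among the 8 variables, 2 fits only Erin (and all 8 values in {1, 2, 3, 4, 5, 6, 7, 8} must be used), so Erin = 2.
The 7 still-open variables draw from only 7 values {1, 3, 4, 5, 6, 7, 8}, so each is used; only Jack can be 7, hence Jack = 7.
Among the 6 still-open variables, 6 fits only Ivy (and all 6 values in {1, 3, 4, 5, 6, 8} must be used), so Ivy = 6.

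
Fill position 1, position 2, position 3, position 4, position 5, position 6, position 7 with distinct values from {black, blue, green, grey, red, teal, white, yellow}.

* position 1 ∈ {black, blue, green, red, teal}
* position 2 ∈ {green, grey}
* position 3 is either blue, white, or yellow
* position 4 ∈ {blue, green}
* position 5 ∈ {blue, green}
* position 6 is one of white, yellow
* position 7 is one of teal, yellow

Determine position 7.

teal

The 2 variables position 4 and position 5 are confined to {blue, green}, which locks those values in; drop them from position 1, position 2, position 3.
position 2 has just one choice, so position 2 = grey.
position 3 and position 6 share exactly the 2 values {white, yellow}; by pigeonhole those values go to them, so strike white, yellow from position 7.
So position 7 = teal.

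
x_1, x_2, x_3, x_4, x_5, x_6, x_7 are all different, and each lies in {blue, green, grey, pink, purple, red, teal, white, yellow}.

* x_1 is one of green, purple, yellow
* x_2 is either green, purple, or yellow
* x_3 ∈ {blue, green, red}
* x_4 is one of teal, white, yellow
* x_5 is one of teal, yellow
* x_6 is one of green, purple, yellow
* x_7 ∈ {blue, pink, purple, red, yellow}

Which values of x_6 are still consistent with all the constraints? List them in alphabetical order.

The 3 variables x_1, x_2, x_6 are confined to {green, purple, yellow}, which locks those values in; drop them from x_3, x_4, x_5, x_7.
x_5 has just one choice, so x_5 = teal. Strike teal from x_4.
x_4 must be white (only option left).
No further eliminations apply; x_6 can still be any of green, purple, yellow.

green, purple, yellow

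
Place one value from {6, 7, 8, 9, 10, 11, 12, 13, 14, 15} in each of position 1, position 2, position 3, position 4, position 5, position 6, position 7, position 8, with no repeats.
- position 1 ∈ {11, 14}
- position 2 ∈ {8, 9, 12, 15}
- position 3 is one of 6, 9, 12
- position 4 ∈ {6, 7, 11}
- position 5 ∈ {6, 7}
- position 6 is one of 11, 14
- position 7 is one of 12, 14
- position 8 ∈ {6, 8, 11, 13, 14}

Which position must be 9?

position 3

position 1 and position 6 between them cover only {11, 14} — a naked pair. Remove those values from position 4, position 7, position 8.
position 7's domain is down to {12}, so position 7 = 12. Remove 12 from position 2, position 3.
position 4 and position 5 between them cover only {6, 7} — a naked pair. Remove those values from position 3, position 8.
So 9 goes to position 3.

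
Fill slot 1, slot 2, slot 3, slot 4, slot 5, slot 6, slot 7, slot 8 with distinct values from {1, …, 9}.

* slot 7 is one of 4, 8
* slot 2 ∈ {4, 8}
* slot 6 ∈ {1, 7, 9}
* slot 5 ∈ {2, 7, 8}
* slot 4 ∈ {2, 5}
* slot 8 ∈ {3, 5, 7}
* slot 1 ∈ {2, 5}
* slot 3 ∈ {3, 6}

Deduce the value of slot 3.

slot 1 and slot 4 between them cover only {2, 5} — a naked pair. Remove those values from slot 5, slot 8.
The 2 variables slot 2 and slot 7 are confined to {4, 8}, which locks those values in; drop them from slot 5.
slot 5's domain is down to {7}, so slot 5 = 7. Eliminate 7 elsewhere: slot 6, slot 8.
That leaves slot 8 = 3. So slot 3 can't be 3.
So slot 3 = 6.

6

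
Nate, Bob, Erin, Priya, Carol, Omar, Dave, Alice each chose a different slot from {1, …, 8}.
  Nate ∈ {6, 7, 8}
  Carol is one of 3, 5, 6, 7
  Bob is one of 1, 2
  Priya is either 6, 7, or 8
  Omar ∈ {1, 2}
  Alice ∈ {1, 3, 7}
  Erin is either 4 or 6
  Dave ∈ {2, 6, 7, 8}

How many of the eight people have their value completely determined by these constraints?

The 8 variables draw from only 8 values {1, 2, 3, 4, 5, 6, 7, 8}, so each is used; only Erin can be 4, hence Erin = 4.
The 7 still-open variables draw from only 7 values {1, 2, 3, 5, 6, 7, 8}, so each is used; only Carol can be 5, hence Carol = 5.
The 6 still-open variables together cover exactly {1, 2, 3, 6, 7, 8} — 6 values for 6 variables — and 3 appears only in Alice's list, so Alice = 3.
The 2 variables Bob and Omar are confined to {1, 2}, which locks those values in; drop them from Dave.
Determined: Erin=4, Carol=5, Alice=3. The other people each still have more than one consistent value. That makes 3.

3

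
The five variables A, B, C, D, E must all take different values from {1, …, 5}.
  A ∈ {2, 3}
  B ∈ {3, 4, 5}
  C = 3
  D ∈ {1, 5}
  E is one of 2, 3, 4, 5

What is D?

1

C must be 3 (only option left). Strike 3 from A, B, E.
A must be 2 (only option left). So E can't be 2.
The 3 still-open variables together cover exactly {1, 4, 5} — 3 values for 3 variables — and 1 appears only in D's list, so D = 1.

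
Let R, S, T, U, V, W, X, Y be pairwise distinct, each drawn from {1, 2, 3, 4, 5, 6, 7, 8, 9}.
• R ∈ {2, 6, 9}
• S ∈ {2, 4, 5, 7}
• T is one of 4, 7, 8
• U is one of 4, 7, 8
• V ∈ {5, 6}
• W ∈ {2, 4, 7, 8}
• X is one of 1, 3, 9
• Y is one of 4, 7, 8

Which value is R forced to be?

9

The 3 variables T, U, Y are confined to {4, 7, 8}, which locks those values in; drop them from S, W.
That leaves W = 2. Eliminate 2 elsewhere: R, S.
S has just one choice, so S = 5. So V can't be 5.
That leaves V = 6. Strike 6 from R.
So R = 9.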